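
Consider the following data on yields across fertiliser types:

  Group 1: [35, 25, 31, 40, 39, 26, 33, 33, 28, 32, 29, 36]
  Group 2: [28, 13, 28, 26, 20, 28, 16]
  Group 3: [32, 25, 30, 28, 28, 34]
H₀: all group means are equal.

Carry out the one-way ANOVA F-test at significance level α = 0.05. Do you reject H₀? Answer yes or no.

reject H₀: yes

Group means [32.25, 22.71, 29.50], grand mean 28.920
SSB = Σnᵢ(x̄ᵢ−x̄)² = 404.661; SSW = ΣΣ(x−x̄ᵢ)² = 543.179
MSB = 404.661/2 = 202.3307; MSW = 543.179/22 = 24.6899
F = MSB/MSW = 8.1949
df = (2, 22)
p-value (upper-tail) = 0.00219
At α=0.05: p < α → reject H₀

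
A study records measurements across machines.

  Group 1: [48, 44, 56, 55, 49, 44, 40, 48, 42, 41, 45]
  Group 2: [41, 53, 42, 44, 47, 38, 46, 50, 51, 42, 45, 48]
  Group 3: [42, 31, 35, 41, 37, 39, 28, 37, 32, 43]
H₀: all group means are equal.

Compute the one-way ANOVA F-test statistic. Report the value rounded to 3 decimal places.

Group means [46.55, 45.58, 36.50], grand mean 43.152
SSB = Σnᵢ(x̄ᵢ−x̄)² = 640.098; SSW = ΣΣ(x−x̄ᵢ)² = 724.144
MSB = 640.098/2 = 320.0492; MSW = 724.144/30 = 24.1381
F = MSB/MSW = 13.2591
df = (2, 30)

test statistic = 13.259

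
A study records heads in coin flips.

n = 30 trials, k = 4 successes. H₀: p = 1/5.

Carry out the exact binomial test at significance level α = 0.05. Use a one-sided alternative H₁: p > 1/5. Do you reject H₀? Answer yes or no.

Exact binomial: n=30, k=4, p₀=1/5=0.2000
P(X≥4) from Σ C(n,i)·p₀^i·(1−p₀)^(n−i)
p-value (one-sided, H₁ greater) = 0.87729
At α=0.05: p ≥ α → fail to reject H₀

reject H₀: no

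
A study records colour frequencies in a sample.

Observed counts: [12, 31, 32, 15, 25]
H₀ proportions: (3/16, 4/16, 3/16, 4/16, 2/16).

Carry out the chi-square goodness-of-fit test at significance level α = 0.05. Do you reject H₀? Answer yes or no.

reject H₀: yes

n = 115; E_i = n·p_i = [21.56, 28.75, 21.56, 28.75, 14.38]
χ² = (12−21.56)²/21.56 + (31−28.75)²/28.75 + (32−21.56)²/21.56 + (15−28.75)²/28.75 + (25−14.38)²/14.38 = 23.8986
df = 4
p-value (upper-tail) = 0.00008
At α=0.05: p < α → reject H₀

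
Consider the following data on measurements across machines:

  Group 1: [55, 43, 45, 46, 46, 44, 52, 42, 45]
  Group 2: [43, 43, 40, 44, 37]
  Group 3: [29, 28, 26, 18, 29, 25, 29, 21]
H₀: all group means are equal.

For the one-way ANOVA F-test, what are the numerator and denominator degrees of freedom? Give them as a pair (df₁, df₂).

degrees of freedom = [2, 19]

k = 3 groups, N = 22 total
df = (k−1, N−k) = (3−1, 22−3) = (2, 19)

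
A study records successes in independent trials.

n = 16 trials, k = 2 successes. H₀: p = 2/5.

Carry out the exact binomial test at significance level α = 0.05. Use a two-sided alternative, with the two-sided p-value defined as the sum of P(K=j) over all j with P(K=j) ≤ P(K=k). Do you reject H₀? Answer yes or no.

Exact binomial: n=16, k=2, p₀=2/5=0.4000
P(X=j) = C(n,j)·p₀^j·(1−p₀)^(n−j); p = Σ P(X=j) over j with P(X=j) ≤ P(X=2)
p-value (two-sided) = 0.03748
At α=0.05: p < α → reject H₀

reject H₀: yes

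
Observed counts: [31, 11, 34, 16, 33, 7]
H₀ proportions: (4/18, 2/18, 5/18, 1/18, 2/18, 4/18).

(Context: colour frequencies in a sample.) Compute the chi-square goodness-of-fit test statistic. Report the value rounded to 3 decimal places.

n = 132; E_i = n·p_i = [29.33, 14.67, 36.67, 7.33, 14.67, 29.33]
χ² = (31−29.33)²/29.33 + (11−14.67)²/14.67 + (34−36.67)²/36.67 + (16−7.33)²/7.33 + (33−14.67)²/14.67 + (7−29.33)²/29.33 = 51.3682
df = 5

test statistic = 51.368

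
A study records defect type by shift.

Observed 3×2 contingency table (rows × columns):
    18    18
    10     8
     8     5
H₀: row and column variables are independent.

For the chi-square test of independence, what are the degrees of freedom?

df = (r−1)(c−1) = (3−1)·(2−1) = 2

degrees of freedom = 2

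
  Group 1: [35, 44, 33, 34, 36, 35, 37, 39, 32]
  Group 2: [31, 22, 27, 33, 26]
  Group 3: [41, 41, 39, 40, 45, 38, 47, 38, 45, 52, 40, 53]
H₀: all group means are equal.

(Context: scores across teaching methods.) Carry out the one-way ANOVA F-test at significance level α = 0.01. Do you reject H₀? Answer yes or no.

Group means [36.11, 27.80, 43.25], grand mean 37.808
SSB = Σnᵢ(x̄ᵢ−x̄)² = 882.100; SSW = ΣΣ(x−x̄ᵢ)² = 475.939
MSB = 882.100/2 = 441.0498; MSW = 475.939/23 = 20.6930
F = MSB/MSW = 21.3140
df = (2, 23)
p-value (upper-tail) = 0.00001
At α=0.01: p < α → reject H₀

reject H₀: yes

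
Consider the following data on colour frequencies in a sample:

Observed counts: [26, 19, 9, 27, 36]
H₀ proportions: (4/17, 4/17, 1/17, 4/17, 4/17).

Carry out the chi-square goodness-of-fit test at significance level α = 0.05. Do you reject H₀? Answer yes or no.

n = 117; E_i = n·p_i = [27.53, 27.53, 6.88, 27.53, 27.53]
χ² = (26−27.53)²/27.53 + (19−27.53)²/27.53 + (9−6.88)²/6.88 + (27−27.53)²/27.53 + (36−27.53)²/27.53 = 5.9957
df = 4
p-value (upper-tail) = 0.19947
At α=0.05: p ≥ α → fail to reject H₀

reject H₀: no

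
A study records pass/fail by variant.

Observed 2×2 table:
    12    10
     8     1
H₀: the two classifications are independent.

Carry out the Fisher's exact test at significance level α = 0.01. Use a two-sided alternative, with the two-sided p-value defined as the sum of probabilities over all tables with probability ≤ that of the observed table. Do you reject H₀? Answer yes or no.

reject H₀: no

Margins: r₁=22, r₂=9, c₁=20, c₂=11, n=31
p_obs = C(22,12)·C(9,8)/C(31,20); sum pmf over tables with pmf ≤ p_obs
p-value (two-sided) = 0.10647
At α=0.01: p ≥ α → fail to reject H₀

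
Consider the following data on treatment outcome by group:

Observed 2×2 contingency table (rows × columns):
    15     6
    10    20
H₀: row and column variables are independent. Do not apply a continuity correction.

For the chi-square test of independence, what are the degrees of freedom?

df = (r−1)(c−1) = (2−1)·(2−1) = 1

degrees of freedom = 1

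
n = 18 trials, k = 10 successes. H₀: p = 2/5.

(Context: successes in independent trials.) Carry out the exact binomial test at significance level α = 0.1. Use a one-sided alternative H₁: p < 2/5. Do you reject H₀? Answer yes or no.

Exact binomial: n=18, k=10, p₀=2/5=0.4000
P(X≤10) from Σ C(n,i)·p₀^i·(1−p₀)^(n−i)
p-value (one-sided, H₁ less) = 0.94235
At α=0.1: p ≥ α → fail to reject H₀

reject H₀: no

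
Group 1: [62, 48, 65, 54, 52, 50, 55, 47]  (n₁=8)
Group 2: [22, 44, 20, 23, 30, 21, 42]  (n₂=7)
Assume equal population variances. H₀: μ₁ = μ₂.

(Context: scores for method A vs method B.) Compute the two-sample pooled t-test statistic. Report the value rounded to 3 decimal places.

test statistic = 5.817

x̄₁=54.125, s₁=6.446, n₁=8
x̄₂=28.857, s₂=10.205, n₂=7
s_p² = [7·6.446² + 6·10.205²]/13 = 70.4409
SE = √(s_p²·(1/8+1/7)) = 4.3437
t = (54.125−28.857)/4.3437 = 5.8171
df = 13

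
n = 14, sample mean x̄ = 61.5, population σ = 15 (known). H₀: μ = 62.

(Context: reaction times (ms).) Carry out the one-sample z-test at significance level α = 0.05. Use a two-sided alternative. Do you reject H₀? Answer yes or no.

SE = σ/√n = 15/√14 = 4.0089
z = (x̄−μ₀)/SE = (61.5−62)/4.0089 = -0.1247
p-value (two-sided) = 0.90074
At α=0.05: p ≥ α → fail to reject H₀

reject H₀: no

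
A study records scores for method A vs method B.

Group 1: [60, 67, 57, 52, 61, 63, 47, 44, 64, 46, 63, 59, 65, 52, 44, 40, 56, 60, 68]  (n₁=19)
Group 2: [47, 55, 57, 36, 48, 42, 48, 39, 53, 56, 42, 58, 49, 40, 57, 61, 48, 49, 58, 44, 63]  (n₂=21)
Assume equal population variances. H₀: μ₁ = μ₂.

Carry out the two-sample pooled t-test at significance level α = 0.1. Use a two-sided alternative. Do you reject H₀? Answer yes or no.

reject H₀: yes

x̄₁=56.211, s₁=8.600, n₁=19
x̄₂=50.000, s₂=7.714, n₂=21
s_p² = [18·8.600² + 20·7.714²]/38 = 66.3463
SE = √(s_p²·(1/19+1/21)) = 2.5790
t = (56.211−50.000)/2.5790 = 2.4081
df = 38
p-value (two-sided) = 0.02099
At α=0.1: p < α → reject H₀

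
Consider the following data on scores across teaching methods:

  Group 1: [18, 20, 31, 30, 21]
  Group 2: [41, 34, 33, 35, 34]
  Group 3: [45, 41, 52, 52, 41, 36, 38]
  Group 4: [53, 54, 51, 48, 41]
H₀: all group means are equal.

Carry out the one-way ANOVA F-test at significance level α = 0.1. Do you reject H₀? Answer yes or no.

Group means [24.00, 35.40, 43.57, 49.40], grand mean 38.591
SSB = Σnᵢ(x̄ᵢ−x̄)² = 1873.204; SSW = ΣΣ(x−x̄ᵢ)² = 542.114
MSB = 1873.204/3 = 624.4013; MSW = 542.114/18 = 30.1175
F = MSB/MSW = 20.7322
df = (3, 18)
p-value (upper-tail) = 0.00000
At α=0.1: p < α → reject H₀

reject H₀: yes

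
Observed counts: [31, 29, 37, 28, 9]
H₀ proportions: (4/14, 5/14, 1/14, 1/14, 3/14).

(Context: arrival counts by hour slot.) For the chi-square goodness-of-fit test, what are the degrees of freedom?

degrees of freedom = 4

df = k − 1 = 5 − 1 = 4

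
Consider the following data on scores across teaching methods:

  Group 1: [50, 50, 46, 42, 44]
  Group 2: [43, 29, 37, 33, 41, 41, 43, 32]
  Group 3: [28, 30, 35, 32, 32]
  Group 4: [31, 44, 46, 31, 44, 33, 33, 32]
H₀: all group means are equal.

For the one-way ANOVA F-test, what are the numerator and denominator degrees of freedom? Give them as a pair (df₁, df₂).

k = 4 groups, N = 26 total
df = (k−1, N−k) = (4−1, 26−4) = (3, 22)

degrees of freedom = [3, 22]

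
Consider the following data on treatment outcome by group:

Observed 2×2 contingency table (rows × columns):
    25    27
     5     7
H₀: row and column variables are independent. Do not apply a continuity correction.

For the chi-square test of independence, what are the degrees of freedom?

df = (r−1)(c−1) = (2−1)·(2−1) = 1

degrees of freedom = 1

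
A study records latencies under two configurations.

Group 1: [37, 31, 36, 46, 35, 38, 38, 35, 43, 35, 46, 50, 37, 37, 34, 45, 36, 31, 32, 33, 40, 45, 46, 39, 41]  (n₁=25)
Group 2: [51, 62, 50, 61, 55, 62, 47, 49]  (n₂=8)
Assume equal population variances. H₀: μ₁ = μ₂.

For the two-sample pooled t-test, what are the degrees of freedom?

degrees of freedom = 31

df = n₁ + n₂ − 2 = 25 + 8 − 2 = 31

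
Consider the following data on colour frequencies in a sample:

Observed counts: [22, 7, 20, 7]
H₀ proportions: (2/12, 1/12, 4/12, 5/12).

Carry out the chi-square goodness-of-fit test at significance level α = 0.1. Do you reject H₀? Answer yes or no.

n = 56; E_i = n·p_i = [9.33, 4.67, 18.67, 23.33]
χ² = (22−9.33)²/9.33 + (7−4.67)²/4.67 + (20−18.67)²/18.67 + (7−23.33)²/23.33 = 29.8857
df = 3
p-value (upper-tail) = 0.00000
At α=0.1: p < α → reject H₀

reject H₀: yes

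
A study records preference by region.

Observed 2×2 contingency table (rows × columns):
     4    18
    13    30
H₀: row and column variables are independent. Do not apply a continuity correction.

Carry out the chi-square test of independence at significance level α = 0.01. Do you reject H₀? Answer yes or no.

reject H₀: no

Row totals [22, 43], col totals [17, 48], n=65
χ² = (4−5.75)²/5.75 + (18−16.25)²/16.25 + (13−11.25)²/11.25 + (30−31.75)²/31.75 = 1.0943
df = 1
p-value (upper-tail) = 0.29552
At α=0.01: p ≥ α → fail to reject H₀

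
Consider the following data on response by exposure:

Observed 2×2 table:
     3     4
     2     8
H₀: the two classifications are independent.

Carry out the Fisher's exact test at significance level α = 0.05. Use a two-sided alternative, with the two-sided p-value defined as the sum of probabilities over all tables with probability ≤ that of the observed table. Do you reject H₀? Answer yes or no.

Margins: r₁=7, r₂=10, c₁=5, c₂=12, n=17
p_obs = C(7,3)·C(10,2)/C(17,5); sum pmf over tables with pmf ≤ p_obs
p-value (two-sided) = 0.59276
At α=0.05: p ≥ α → fail to reject H₀

reject H₀: no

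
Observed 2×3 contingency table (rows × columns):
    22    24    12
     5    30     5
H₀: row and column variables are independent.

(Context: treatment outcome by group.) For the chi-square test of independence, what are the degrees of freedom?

df = (r−1)(c−1) = (2−1)·(3−1) = 2

degrees of freedom = 2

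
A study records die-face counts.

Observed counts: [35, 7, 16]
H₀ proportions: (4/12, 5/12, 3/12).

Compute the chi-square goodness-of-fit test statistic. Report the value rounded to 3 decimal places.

test statistic = 25.045

n = 58; E_i = n·p_i = [19.33, 24.17, 14.50]
χ² = (35−19.33)²/19.33 + (7−24.17)²/24.17 + (16−14.50)²/14.50 = 25.0448
df = 2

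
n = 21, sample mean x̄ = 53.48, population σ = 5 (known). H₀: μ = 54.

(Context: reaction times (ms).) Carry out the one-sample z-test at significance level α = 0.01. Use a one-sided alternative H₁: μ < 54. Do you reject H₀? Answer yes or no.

reject H₀: no

SE = σ/√n = 5/√21 = 1.0911
z = (x̄−μ₀)/SE = (53.48−54)/1.0911 = -0.4766
p-value (one-sided, H₁ less) = 0.31683
At α=0.01: p ≥ α → fail to reject H₀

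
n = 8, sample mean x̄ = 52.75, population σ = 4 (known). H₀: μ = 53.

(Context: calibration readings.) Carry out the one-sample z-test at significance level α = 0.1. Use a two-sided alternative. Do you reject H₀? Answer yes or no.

reject H₀: no

SE = σ/√n = 4/√8 = 1.4142
z = (x̄−μ₀)/SE = (52.75−53)/1.4142 = -0.1768
p-value (two-sided) = 0.85968
At α=0.1: p ≥ α → fail to reject H₀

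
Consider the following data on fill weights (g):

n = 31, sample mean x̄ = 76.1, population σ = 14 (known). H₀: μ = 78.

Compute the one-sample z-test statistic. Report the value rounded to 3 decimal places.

SE = σ/√n = 14/√31 = 2.5145
z = (x̄−μ₀)/SE = (76.1−78)/2.5145 = -0.7556

test statistic = -0.756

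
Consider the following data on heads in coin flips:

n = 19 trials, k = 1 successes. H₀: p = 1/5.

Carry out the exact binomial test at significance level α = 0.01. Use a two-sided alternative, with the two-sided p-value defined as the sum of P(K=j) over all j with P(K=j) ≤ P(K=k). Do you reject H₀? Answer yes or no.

reject H₀: no

Exact binomial: n=19, k=1, p₀=1/5=0.2000
P(X=j) = C(n,j)·p₀^j·(1−p₀)^(n−j); p = Σ P(X=j) over j with P(X=j) ≤ P(X=1)
p-value (two-sided) = 0.15047
At α=0.01: p ≥ α → fail to reject H₀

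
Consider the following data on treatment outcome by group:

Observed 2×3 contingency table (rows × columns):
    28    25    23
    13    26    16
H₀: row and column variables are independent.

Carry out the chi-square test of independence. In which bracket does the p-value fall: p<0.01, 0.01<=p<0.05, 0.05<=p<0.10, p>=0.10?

p-value bracket: p>=0.10

Row totals [76, 55], col totals [41, 51, 39], n=131
χ² = (28−23.79)²/23.79 + (25−29.59)²/29.59 + (23−22.63)²/22.63 + (13−17.21)²/17.21 + (26−21.41)²/21.41 + (16−16.37)²/16.37 = 3.4870
df = 2
p-value (upper-tail) = 0.17491
→ bracket: p>=0.10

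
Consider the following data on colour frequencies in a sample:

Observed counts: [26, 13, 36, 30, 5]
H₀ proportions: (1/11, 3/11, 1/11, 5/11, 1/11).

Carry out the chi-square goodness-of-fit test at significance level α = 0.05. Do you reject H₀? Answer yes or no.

n = 110; E_i = n·p_i = [10.00, 30.00, 10.00, 50.00, 10.00]
χ² = (26−10.00)²/10.00 + (13−30.00)²/30.00 + (36−10.00)²/10.00 + (30−50.00)²/50.00 + (5−10.00)²/10.00 = 113.3333
df = 4
p-value (upper-tail) = 0.00000
At α=0.05: p < α → reject H₀

reject H₀: yes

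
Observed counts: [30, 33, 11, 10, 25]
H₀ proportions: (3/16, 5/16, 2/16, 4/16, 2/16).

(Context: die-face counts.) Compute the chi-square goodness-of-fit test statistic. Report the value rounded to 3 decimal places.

test statistic = 25.429

n = 109; E_i = n·p_i = [20.44, 34.06, 13.62, 27.25, 13.62]
χ² = (30−20.44)²/20.44 + (33−34.06)²/34.06 + (11−13.62)²/13.62 + (10−27.25)²/27.25 + (25−13.62)²/13.62 = 25.4294
df = 4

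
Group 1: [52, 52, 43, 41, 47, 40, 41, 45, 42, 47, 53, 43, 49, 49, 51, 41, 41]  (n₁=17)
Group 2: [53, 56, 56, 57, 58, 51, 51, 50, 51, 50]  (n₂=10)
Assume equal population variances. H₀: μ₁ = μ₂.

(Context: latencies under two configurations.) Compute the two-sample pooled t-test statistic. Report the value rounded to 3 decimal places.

test statistic = -4.629

x̄₁=45.706, s₁=4.579, n₁=17
x̄₂=53.300, s₂=3.129, n₂=10
s_p² = [16·4.579² + 9·3.129²]/25 = 16.9452
SE = √(s_p²·(1/17+1/10)) = 1.6405
t = (45.706−53.300)/1.6405 = -4.6291
df = 25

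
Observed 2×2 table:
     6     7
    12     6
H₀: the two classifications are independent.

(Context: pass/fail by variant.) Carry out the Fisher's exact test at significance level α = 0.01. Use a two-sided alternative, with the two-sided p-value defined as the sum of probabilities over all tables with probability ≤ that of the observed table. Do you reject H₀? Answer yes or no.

reject H₀: no

Margins: r₁=13, r₂=18, c₁=18, c₂=13, n=31
p_obs = C(13,6)·C(18,12)/C(31,18); sum pmf over tables with pmf ≤ p_obs
p-value (two-sided) = 0.29364
At α=0.01: p ≥ α → fail to reject H₀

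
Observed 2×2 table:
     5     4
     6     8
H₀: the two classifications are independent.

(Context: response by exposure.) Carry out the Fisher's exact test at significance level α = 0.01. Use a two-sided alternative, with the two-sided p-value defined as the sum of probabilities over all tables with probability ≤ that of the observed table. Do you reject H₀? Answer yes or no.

reject H₀: no

Margins: r₁=9, r₂=14, c₁=11, c₂=12, n=23
p_obs = C(9,5)·C(14,6)/C(23,11); sum pmf over tables with pmf ≤ p_obs
p-value (two-sided) = 0.68017
At α=0.01: p ≥ α → fail to reject H₀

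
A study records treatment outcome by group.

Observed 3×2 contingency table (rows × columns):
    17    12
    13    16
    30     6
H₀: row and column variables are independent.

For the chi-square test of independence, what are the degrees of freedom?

degrees of freedom = 2

df = (r−1)(c−1) = (3−1)·(2−1) = 2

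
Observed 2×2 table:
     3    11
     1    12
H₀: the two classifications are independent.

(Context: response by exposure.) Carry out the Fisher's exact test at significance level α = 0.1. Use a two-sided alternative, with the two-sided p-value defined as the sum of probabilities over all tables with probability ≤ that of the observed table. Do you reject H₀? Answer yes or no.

Margins: r₁=14, r₂=13, c₁=4, c₂=23, n=27
p_obs = C(14,3)·C(13,1)/C(27,4); sum pmf over tables with pmf ≤ p_obs
p-value (two-sided) = 0.59556
At α=0.1: p ≥ α → fail to reject H₀

reject H₀: no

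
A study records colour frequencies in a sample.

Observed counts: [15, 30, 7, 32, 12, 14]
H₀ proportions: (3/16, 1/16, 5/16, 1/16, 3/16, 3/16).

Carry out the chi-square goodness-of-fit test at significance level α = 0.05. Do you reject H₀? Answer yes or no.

n = 110; E_i = n·p_i = [20.62, 6.88, 34.38, 6.88, 20.62, 20.62]
χ² = (15−20.62)²/20.62 + (30−6.88)²/6.88 + (7−34.38)²/34.38 + (32−6.88)²/6.88 + (12−20.62)²/20.62 + (14−20.62)²/20.62 = 198.6739
df = 5
p-value (upper-tail) = 0.00000
At α=0.05: p < α → reject H₀

reject H₀: yes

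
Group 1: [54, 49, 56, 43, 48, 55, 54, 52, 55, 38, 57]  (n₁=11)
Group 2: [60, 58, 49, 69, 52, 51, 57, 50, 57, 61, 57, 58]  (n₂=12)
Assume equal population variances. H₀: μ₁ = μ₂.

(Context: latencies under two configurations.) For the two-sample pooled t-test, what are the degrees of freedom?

degrees of freedom = 21

df = n₁ + n₂ − 2 = 11 + 12 − 2 = 21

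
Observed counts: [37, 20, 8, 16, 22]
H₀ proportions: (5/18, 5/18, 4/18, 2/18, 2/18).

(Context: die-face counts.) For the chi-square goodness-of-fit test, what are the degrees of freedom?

df = k − 1 = 5 − 1 = 4

degrees of freedom = 4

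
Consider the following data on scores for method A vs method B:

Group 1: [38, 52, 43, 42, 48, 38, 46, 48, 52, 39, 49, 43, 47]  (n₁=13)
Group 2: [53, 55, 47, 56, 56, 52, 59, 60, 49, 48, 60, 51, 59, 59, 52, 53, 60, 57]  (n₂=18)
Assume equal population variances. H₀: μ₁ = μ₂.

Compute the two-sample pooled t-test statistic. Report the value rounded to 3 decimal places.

x̄₁=45.000, s₁=4.899, n₁=13
x̄₂=54.778, s₂=4.333, n₂=18
s_p² = [12·4.899² + 17·4.333²]/29 = 20.9349
SE = √(s_p²·(1/13+1/18)) = 1.6654
t = (45.000−54.778)/1.6654 = -5.8713
df = 29

test statistic = -5.871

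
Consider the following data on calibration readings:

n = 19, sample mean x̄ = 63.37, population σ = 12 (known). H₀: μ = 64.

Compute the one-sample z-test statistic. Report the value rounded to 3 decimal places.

test statistic = -0.229

SE = σ/√n = 12/√19 = 2.7530
z = (x̄−μ₀)/SE = (63.37−64)/2.7530 = -0.2288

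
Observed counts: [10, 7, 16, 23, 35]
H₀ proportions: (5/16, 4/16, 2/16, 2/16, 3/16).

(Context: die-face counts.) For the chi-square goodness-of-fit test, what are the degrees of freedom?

degrees of freedom = 4

df = k − 1 = 5 − 1 = 4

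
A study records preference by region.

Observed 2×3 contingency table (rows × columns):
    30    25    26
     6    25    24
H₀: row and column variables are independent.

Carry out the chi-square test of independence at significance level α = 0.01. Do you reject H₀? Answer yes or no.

reject H₀: yes

Row totals [81, 55], col totals [36, 50, 50], n=136
χ² = (30−21.44)²/21.44 + (25−29.78)²/29.78 + (26−29.78)²/29.78 + (6−14.56)²/14.56 + (25−20.22)²/20.22 + (24−20.22)²/20.22 = 11.5308
df = 2
p-value (upper-tail) = 0.00313
At α=0.01: p < α → reject H₀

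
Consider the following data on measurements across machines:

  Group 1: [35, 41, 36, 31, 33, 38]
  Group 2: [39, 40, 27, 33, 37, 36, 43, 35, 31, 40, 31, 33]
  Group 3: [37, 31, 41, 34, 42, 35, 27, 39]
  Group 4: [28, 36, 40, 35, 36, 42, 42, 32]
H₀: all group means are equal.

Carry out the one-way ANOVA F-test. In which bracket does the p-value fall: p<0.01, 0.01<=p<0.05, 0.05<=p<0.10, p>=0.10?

p-value bracket: p>=0.10

Group means [35.67, 35.42, 35.75, 36.38], grand mean 35.765
SSB = Σnᵢ(x̄ᵢ−x̄)² = 4.493; SSW = ΣΣ(x−x̄ᵢ)² = 649.625
MSB = 4.493/3 = 1.4975; MSW = 649.625/30 = 21.6542
F = MSB/MSW = 0.0692
df = (3, 30)
p-value (upper-tail) = 0.97593
→ bracket: p>=0.10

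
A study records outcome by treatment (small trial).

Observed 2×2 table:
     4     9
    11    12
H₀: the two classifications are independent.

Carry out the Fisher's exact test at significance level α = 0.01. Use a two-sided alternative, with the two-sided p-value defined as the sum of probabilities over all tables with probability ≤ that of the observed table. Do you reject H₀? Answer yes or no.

reject H₀: no

Margins: r₁=13, r₂=23, c₁=15, c₂=21, n=36
p_obs = C(13,4)·C(23,11)/C(36,15); sum pmf over tables with pmf ≤ p_obs
p-value (two-sided) = 0.48370
At α=0.01: p ≥ α → fail to reject H₀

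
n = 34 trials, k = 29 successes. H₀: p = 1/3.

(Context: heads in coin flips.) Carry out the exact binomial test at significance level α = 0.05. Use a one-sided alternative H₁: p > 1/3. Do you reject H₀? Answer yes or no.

reject H₀: yes

Exact binomial: n=34, k=29, p₀=1/3=0.3333
P(X≥29) from Σ C(n,i)·p₀^i·(1−p₀)^(n−i)
p-value (one-sided, H₁ greater) = 0.00000
At α=0.05: p < α → reject H₀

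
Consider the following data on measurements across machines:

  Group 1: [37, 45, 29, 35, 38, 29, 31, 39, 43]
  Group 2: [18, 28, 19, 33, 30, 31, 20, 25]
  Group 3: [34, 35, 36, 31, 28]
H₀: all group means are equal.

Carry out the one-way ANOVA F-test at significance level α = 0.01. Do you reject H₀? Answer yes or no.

Group means [36.22, 25.50, 32.80], grand mean 31.545
SSB = Σnᵢ(x̄ᵢ−x̄)² = 497.099; SSW = ΣΣ(x−x̄ᵢ)² = 552.356
MSB = 497.099/2 = 248.5495; MSW = 552.356/19 = 29.0713
F = MSB/MSW = 8.5496
df = (2, 19)
p-value (upper-tail) = 0.00225
At α=0.01: p < α → reject H₀

reject H₀: yes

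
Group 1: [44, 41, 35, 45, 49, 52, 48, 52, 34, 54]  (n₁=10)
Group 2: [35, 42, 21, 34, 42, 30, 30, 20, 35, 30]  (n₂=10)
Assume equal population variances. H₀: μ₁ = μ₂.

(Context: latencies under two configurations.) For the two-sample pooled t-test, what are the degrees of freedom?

df = n₁ + n₂ − 2 = 10 + 10 − 2 = 18

degrees of freedom = 18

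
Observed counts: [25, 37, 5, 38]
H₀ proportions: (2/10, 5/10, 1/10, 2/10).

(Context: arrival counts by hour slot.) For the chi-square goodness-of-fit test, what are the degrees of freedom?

df = k − 1 = 4 − 1 = 3

degrees of freedom = 3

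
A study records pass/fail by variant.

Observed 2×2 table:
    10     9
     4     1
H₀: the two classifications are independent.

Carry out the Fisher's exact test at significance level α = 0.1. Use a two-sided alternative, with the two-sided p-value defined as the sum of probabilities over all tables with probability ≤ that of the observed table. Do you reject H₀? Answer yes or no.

reject H₀: no

Margins: r₁=19, r₂=5, c₁=14, c₂=10, n=24
p_obs = C(19,10)·C(5,4)/C(24,14); sum pmf over tables with pmf ≤ p_obs
p-value (two-sided) = 0.35771
At α=0.1: p ≥ α → fail to reject H₀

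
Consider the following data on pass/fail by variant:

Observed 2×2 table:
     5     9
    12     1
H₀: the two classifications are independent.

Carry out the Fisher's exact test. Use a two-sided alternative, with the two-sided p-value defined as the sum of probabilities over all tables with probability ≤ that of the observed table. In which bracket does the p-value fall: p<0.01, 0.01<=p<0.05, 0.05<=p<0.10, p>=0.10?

Margins: r₁=14, r₂=13, c₁=17, c₂=10, n=27
p_obs = C(14,5)·C(13,12)/C(27,17); sum pmf over tables with pmf ≤ p_obs
p-value (two-sided) = 0.00442
→ bracket: p<0.01

p-value bracket: p<0.01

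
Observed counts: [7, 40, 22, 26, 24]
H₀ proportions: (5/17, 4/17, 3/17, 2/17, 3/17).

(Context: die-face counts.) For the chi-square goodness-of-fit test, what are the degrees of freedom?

df = k − 1 = 5 − 1 = 4

degrees of freedom = 4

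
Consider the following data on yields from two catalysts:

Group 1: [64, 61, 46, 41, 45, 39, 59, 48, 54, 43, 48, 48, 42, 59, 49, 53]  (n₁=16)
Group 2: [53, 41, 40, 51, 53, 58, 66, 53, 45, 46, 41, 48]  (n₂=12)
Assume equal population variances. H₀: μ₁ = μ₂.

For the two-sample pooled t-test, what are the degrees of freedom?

df = n₁ + n₂ − 2 = 16 + 12 − 2 = 26

degrees of freedom = 26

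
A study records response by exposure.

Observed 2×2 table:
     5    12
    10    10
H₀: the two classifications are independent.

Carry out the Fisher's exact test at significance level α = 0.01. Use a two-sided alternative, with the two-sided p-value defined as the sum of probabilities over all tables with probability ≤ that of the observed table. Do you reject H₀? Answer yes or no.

Margins: r₁=17, r₂=20, c₁=15, c₂=22, n=37
p_obs = C(17,5)·C(20,10)/C(37,15); sum pmf over tables with pmf ≤ p_obs
p-value (two-sided) = 0.31515
At α=0.01: p ≥ α → fail to reject H₀

reject H₀: no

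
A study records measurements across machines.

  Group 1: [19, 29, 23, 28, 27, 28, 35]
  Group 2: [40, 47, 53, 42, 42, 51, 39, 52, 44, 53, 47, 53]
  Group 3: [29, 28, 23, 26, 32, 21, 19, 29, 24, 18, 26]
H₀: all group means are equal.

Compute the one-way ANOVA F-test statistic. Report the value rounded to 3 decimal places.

test statistic = 65.277

Group means [27.00, 46.92, 25.00], grand mean 34.233
SSB = Σnᵢ(x̄ᵢ−x̄)² = 3234.450; SSW = ΣΣ(x−x̄ᵢ)² = 668.917
MSB = 3234.450/2 = 1617.2250; MSW = 668.917/27 = 24.7747
F = MSB/MSW = 65.2773
df = (2, 27)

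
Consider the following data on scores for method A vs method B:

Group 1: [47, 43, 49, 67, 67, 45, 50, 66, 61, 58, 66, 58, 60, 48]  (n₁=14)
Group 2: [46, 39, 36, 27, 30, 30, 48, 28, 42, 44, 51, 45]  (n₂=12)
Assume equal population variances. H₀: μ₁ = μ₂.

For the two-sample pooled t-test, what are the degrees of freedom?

df = n₁ + n₂ − 2 = 14 + 12 − 2 = 24

degrees of freedom = 24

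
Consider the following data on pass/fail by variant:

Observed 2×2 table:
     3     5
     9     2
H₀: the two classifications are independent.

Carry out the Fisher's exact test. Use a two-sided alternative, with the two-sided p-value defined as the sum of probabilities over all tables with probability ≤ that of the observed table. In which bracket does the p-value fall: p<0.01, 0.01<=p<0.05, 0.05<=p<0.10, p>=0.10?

p-value bracket: 0.05<=p<0.10

Margins: r₁=8, r₂=11, c₁=12, c₂=7, n=19
p_obs = C(8,3)·C(11,9)/C(19,12); sum pmf over tables with pmf ≤ p_obs
p-value (two-sided) = 0.07395
→ bracket: 0.05<=p<0.10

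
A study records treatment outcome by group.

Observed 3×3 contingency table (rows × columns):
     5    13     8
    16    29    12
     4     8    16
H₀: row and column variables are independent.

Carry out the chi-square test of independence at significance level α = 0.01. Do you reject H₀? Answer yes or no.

Row totals [26, 57, 28], col totals [25, 50, 36], n=111
χ² = (5−5.86)²/5.86 + (13−11.71)²/11.71 + (8−8.43)²/8.43 + (16−12.84)²/12.84 + (29−25.68)²/25.68 + (12−18.49)²/18.49 + (4−6.31)²/6.31 + (8−12.61)²/12.61 + (16−9.08)²/9.08 = 11.5761
df = 4
p-value (upper-tail) = 0.02080
At α=0.01: p ≥ α → fail to reject H₀

reject H₀: no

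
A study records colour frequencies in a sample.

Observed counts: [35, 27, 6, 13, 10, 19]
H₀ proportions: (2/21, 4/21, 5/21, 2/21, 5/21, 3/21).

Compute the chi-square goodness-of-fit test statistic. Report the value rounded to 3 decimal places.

test statistic = 86.022

n = 110; E_i = n·p_i = [10.48, 20.95, 26.19, 10.48, 26.19, 15.71]
χ² = (35−10.48)²/10.48 + (27−20.95)²/20.95 + (6−26.19)²/26.19 + (13−10.48)²/10.48 + (10−26.19)²/26.19 + (19−15.71)²/15.71 = 86.0223
df = 5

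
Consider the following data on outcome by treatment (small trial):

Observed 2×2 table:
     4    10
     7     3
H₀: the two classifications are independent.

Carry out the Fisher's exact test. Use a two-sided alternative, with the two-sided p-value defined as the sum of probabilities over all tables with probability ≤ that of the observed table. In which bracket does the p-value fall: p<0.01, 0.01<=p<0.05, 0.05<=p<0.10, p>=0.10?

p-value bracket: 0.05<=p<0.10

Margins: r₁=14, r₂=10, c₁=11, c₂=13, n=24
p_obs = C(14,4)·C(10,7)/C(24,11); sum pmf over tables with pmf ≤ p_obs
p-value (two-sided) = 0.09530
→ bracket: 0.05<=p<0.10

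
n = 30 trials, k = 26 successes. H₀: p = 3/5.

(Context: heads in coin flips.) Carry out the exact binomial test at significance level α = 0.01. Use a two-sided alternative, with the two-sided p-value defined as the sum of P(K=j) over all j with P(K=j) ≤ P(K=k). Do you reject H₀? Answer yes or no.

Exact binomial: n=30, k=26, p₀=3/5=0.6000
P(X=j) = C(n,j)·p₀^j·(1−p₀)^(n−j); p = Σ P(X=j) over j with P(X=j) ≤ P(X=26)
p-value (two-sided) = 0.00237
At α=0.01: p < α → reject H₀

reject H₀: yes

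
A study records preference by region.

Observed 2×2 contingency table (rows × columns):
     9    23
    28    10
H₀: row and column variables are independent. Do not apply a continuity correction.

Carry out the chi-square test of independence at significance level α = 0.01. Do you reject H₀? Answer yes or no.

reject H₀: yes

Row totals [32, 38], col totals [37, 33], n=70
χ² = (9−16.91)²/16.91 + (23−15.09)²/15.09 + (28−20.09)²/20.09 + (10−17.91)²/17.91 = 14.4700
df = 1
p-value (upper-tail) = 0.00014
At α=0.01: p < α → reject H₀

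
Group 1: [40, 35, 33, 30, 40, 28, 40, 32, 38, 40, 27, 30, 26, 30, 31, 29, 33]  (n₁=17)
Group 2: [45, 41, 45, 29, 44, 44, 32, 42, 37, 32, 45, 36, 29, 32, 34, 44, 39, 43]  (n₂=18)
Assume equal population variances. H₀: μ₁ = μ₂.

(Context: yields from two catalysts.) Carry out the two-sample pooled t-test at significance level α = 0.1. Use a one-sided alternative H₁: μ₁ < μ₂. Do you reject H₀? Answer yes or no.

reject H₀: yes

x̄₁=33.059, s₁=4.892, n₁=17
x̄₂=38.500, s₂=5.904, n₂=18
s_p² = [16·4.892² + 17·5.904²]/33 = 29.5588
SE = √(s_p²·(1/17+1/18)) = 1.8387
t = (33.059−38.500)/1.8387 = -2.9592
df = 33
p-value (one-sided, H₁ less) = 0.00283
At α=0.1: p < α → reject H₀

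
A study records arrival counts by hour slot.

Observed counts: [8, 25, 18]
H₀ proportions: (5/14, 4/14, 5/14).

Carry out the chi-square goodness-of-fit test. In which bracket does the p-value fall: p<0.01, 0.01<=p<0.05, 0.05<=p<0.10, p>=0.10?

n = 51; E_i = n·p_i = [18.21, 14.57, 18.21]
χ² = (8−18.21)²/18.21 + (25−14.57)²/14.57 + (18−18.21)²/18.21 = 13.1941
df = 2
p-value (upper-tail) = 0.00136
→ bracket: p<0.01

p-value bracket: p<0.01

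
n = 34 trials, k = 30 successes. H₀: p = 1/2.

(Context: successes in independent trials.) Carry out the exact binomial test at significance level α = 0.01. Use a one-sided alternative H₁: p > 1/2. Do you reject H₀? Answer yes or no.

reject H₀: yes

Exact binomial: n=34, k=30, p₀=1/2=0.5000
P(X≥30) from Σ C(n,i)·p₀^i·(1−p₀)^(n−i)
p-value (one-sided, H₁ greater) = 0.00000
At α=0.01: p < α → reject H₀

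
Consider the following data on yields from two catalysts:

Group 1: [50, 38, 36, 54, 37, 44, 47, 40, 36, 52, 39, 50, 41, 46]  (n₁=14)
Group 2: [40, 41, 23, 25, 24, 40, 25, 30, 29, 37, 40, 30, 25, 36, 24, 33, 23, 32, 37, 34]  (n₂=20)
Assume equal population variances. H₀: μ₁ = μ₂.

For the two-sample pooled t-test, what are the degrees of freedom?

df = n₁ + n₂ − 2 = 14 + 20 − 2 = 32

degrees of freedom = 32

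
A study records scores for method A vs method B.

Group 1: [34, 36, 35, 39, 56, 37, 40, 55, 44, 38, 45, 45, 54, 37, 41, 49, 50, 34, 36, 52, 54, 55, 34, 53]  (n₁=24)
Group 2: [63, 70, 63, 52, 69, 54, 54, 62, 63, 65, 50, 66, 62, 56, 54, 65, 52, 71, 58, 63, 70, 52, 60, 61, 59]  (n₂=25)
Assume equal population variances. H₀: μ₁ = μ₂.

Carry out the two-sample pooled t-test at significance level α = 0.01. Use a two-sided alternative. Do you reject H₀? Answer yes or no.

x̄₁=43.875, s₁=8.040, n₁=24
x̄₂=60.560, s₂=6.279, n₂=25
s_p² = [23·8.040² + 24·6.279²]/47 = 51.7614
SE = √(s_p²·(1/24+1/25)) = 2.0560
t = (43.875−60.560)/2.0560 = -8.1152
df = 47
p-value (two-sided) = 0.00000
At α=0.01: p < α → reject H₀

reject H₀: yes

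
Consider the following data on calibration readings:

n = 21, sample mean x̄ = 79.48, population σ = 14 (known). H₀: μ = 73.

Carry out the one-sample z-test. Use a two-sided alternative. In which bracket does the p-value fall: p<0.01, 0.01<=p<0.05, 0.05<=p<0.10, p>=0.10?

p-value bracket: 0.01<=p<0.05

SE = σ/√n = 14/√21 = 3.0551
z = (x̄−μ₀)/SE = (79.48−73)/3.0551 = 2.1211
p-value (two-sided) = 0.03392
→ bracket: 0.01<=p<0.05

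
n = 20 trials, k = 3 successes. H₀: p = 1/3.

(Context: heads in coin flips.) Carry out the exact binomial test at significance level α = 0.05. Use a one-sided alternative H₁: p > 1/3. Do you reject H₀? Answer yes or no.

Exact binomial: n=20, k=3, p₀=1/3=0.3333
P(X≥3) from Σ C(n,i)·p₀^i·(1−p₀)^(n−i)
p-value (one-sided, H₁ greater) = 0.98241
At α=0.05: p ≥ α → fail to reject H₀

reject H₀: no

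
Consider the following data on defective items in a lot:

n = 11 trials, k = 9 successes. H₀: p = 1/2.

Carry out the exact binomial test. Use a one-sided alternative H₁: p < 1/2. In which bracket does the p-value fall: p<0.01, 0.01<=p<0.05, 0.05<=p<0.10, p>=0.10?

p-value bracket: p>=0.10

Exact binomial: n=11, k=9, p₀=1/2=0.5000
P(X≤9) from Σ C(n,i)·p₀^i·(1−p₀)^(n−i)
p-value (one-sided, H₁ less) = 0.99414
→ bracket: p>=0.10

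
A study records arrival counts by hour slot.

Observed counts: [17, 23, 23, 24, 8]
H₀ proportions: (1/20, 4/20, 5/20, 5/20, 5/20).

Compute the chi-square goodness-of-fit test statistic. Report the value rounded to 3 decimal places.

test statistic = 42.905

n = 95; E_i = n·p_i = [4.75, 19.00, 23.75, 23.75, 23.75]
χ² = (17−4.75)²/4.75 + (23−19.00)²/19.00 + (23−23.75)²/23.75 + (24−23.75)²/23.75 + (8−23.75)²/23.75 = 42.9053
df = 4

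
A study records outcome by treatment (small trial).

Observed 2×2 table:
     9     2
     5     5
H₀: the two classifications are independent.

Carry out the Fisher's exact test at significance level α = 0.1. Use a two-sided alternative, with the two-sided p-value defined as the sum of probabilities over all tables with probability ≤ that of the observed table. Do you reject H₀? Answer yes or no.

reject H₀: no

Margins: r₁=11, r₂=10, c₁=14, c₂=7, n=21
p_obs = C(11,9)·C(10,5)/C(21,14); sum pmf over tables with pmf ≤ p_obs
p-value (two-sided) = 0.18266
At α=0.1: p ≥ α → fail to reject H₀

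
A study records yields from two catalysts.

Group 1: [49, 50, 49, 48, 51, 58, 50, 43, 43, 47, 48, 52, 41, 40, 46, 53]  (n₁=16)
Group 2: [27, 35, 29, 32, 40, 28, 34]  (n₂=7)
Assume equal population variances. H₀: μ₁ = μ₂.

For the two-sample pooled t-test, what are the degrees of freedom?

df = n₁ + n₂ − 2 = 16 + 7 − 2 = 21

degrees of freedom = 21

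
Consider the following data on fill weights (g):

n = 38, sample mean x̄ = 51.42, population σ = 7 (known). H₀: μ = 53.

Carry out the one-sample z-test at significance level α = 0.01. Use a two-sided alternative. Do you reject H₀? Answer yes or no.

reject H₀: no

SE = σ/√n = 7/√38 = 1.1355
z = (x̄−μ₀)/SE = (51.42−53)/1.1355 = -1.3914
p-value (two-sided) = 0.16411
At α=0.01: p ≥ α → fail to reject H₀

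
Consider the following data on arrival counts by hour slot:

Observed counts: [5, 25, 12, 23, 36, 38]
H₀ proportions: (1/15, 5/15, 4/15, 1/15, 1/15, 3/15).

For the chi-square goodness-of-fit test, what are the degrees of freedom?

degrees of freedom = 5

df = k − 1 = 6 − 1 = 5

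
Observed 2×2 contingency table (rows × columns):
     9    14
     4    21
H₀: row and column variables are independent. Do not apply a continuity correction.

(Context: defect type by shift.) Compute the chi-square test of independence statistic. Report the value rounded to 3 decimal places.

test statistic = 3.245

Row totals [23, 25], col totals [13, 35], n=48
χ² = (9−6.23)²/6.23 + (14−16.77)²/16.77 + (4−6.77)²/6.77 + (21−18.23)²/18.23 = 3.2454
df = 1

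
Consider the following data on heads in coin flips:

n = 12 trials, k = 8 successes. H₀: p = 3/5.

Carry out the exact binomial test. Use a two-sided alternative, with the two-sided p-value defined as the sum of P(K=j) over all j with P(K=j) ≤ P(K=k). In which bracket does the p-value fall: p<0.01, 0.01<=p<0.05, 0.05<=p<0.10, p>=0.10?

p-value bracket: p>=0.10

Exact binomial: n=12, k=8, p₀=3/5=0.6000
P(X=j) = C(n,j)·p₀^j·(1−p₀)^(n−j); p = Σ P(X=j) over j with P(X=j) ≤ P(X=8)
p-value (two-sided) = 0.77297
→ bracket: p>=0.10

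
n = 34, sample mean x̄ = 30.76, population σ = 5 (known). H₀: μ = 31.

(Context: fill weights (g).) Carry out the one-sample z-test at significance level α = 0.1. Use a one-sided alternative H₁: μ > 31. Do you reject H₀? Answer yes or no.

SE = σ/√n = 5/√34 = 0.8575
z = (x̄−μ₀)/SE = (30.76−31)/0.8575 = -0.2799
p-value (one-sided, H₁ greater) = 0.61022
At α=0.1: p ≥ α → fail to reject H₀

reject H₀: no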